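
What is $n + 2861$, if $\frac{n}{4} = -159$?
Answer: $2225$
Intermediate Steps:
$n = -636$ ($n = 4 \left(-159\right) = -636$)
$n + 2861 = -636 + 2861 = 2225$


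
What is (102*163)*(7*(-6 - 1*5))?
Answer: -1280202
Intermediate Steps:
(102*163)*(7*(-6 - 1*5)) = 16626*(7*(-6 - 5)) = 16626*(7*(-11)) = 16626*(-77) = -1280202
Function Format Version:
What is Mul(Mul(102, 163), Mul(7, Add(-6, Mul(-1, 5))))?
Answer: -1280202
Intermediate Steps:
Mul(Mul(102, 163), Mul(7, Add(-6, Mul(-1, 5)))) = Mul(16626, Mul(7, Add(-6, -5))) = Mul(16626, Mul(7, -11)) = Mul(16626, -77) = -1280202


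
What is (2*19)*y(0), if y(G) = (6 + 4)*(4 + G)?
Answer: 1520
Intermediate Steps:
y(G) = 40 + 10*G (y(G) = 10*(4 + G) = 40 + 10*G)
(2*19)*y(0) = (2*19)*(40 + 10*0) = 38*(40 + 0) = 38*40 = 1520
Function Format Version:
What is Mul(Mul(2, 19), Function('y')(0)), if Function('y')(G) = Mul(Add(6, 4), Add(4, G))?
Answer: 1520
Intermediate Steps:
Function('y')(G) = Add(40, Mul(10, G)) (Function('y')(G) = Mul(10, Add(4, G)) = Add(40, Mul(10, G)))
Mul(Mul(2, 19), Function('y')(0)) = Mul(Mul(2, 19), Add(40, Mul(10, 0))) = Mul(38, Add(40, 0)) = Mul(38, 40) = 1520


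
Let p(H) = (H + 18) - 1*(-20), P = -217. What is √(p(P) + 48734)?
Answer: 3*√5395 ≈ 220.35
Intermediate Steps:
p(H) = 38 + H (p(H) = (18 + H) + 20 = 38 + H)
√(p(P) + 48734) = √((38 - 217) + 48734) = √(-179 + 48734) = √48555 = 3*√5395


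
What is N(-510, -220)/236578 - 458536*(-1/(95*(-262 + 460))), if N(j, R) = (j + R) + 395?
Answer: 54236614229/2225016090 ≈ 24.376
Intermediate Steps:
N(j, R) = 395 + R + j (N(j, R) = (R + j) + 395 = 395 + R + j)
N(-510, -220)/236578 - 458536*(-1/(95*(-262 + 460))) = (395 - 220 - 510)/236578 - 458536*(-1/(95*(-262 + 460))) = -335*1/236578 - 458536/((-95*198)) = -335/236578 - 458536/(-18810) = -335/236578 - 458536*(-1/18810) = -335/236578 + 229268/9405 = 54236614229/2225016090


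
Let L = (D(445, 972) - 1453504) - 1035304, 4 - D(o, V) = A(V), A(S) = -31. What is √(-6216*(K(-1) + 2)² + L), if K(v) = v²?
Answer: 7*I*√51933 ≈ 1595.2*I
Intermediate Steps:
D(o, V) = 35 (D(o, V) = 4 - 1*(-31) = 4 + 31 = 35)
L = -2488773 (L = (35 - 1453504) - 1035304 = -1453469 - 1035304 = -2488773)
√(-6216*(K(-1) + 2)² + L) = √(-6216*((-1)² + 2)² - 2488773) = √(-6216*(1 + 2)² - 2488773) = √(-6216*3² - 2488773) = √(-6216*9 - 2488773) = √(-55944 - 2488773) = √(-2544717) = 7*I*√51933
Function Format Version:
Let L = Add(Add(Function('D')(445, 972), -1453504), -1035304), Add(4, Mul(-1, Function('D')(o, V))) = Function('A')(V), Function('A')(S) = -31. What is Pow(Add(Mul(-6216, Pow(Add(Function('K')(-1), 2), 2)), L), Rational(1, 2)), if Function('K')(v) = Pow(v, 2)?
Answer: Mul(7, I, Pow(51933, Rational(1, 2))) ≈ Mul(1595.2, I)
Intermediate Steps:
Function('D')(o, V) = 35 (Function('D')(o, V) = Add(4, Mul(-1, -31)) = Add(4, 31) = 35)
L = -2488773 (L = Add(Add(35, -1453504), -1035304) = Add(-1453469, -1035304) = -2488773)
Pow(Add(Mul(-6216, Pow(Add(Function('K')(-1), 2), 2)), L), Rational(1, 2)) = Pow(Add(Mul(-6216, Pow(Add(Pow(-1, 2), 2), 2)), -2488773), Rational(1, 2)) = Pow(Add(Mul(-6216, Pow(Add(1, 2), 2)), -2488773), Rational(1, 2)) = Pow(Add(Mul(-6216, Pow(3, 2)), -2488773), Rational(1, 2)) = Pow(Add(Mul(-6216, 9), -2488773), Rational(1, 2)) = Pow(Add(-55944, -2488773), Rational(1, 2)) = Pow(-2544717, Rational(1, 2)) = Mul(7, I, Pow(51933, Rational(1, 2)))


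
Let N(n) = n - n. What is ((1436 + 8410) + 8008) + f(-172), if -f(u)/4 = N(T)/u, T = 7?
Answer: 17854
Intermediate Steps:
N(n) = 0
f(u) = 0 (f(u) = -0/u = -4*0 = 0)
((1436 + 8410) + 8008) + f(-172) = ((1436 + 8410) + 8008) + 0 = (9846 + 8008) + 0 = 17854 + 0 = 17854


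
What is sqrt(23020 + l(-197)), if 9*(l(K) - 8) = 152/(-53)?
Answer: 2*sqrt(145540703)/159 ≈ 151.75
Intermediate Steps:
l(K) = 3664/477 (l(K) = 8 + (152/(-53))/9 = 8 + (152*(-1/53))/9 = 8 + (1/9)*(-152/53) = 8 - 152/477 = 3664/477)
sqrt(23020 + l(-197)) = sqrt(23020 + 3664/477) = sqrt(10984204/477) = 2*sqrt(145540703)/159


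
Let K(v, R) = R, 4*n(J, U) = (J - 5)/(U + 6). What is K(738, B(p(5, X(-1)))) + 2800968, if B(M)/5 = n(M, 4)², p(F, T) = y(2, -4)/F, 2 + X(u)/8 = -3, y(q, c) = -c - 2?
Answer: 22407744529/8000 ≈ 2.8010e+6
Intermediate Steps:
y(q, c) = -2 - c
X(u) = -40 (X(u) = -16 + 8*(-3) = -16 - 24 = -40)
p(F, T) = 2/F (p(F, T) = (-2 - 1*(-4))/F = (-2 + 4)/F = 2/F)
n(J, U) = (-5 + J)/(4*(6 + U)) (n(J, U) = ((J - 5)/(U + 6))/4 = ((-5 + J)/(6 + U))/4 = (-5 + J)/(4*(6 + U)))
B(M) = 5*(-⅛ + M/40)² (B(M) = 5*((-5 + M)/(4*(6 + 4)))² = 5*((¼)*(-5 + M)/10)² = 5*((¼)*(⅒)*(-5 + M))² = 5*(-⅛ + M/40)²)
K(738, B(p(5, X(-1)))) + 2800968 = (-5 + 2/5)²/320 + 2800968 = (-5 + 2*(⅕))²/320 + 2800968 = (-5 + ⅖)²/320 + 2800968 = (-23/5)²/320 + 2800968 = (1/320)*(529/25) + 2800968 = 529/8000 + 2800968 = 22407744529/8000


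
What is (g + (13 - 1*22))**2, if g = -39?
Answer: 2304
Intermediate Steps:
(g + (13 - 1*22))**2 = (-39 + (13 - 1*22))**2 = (-39 + (13 - 22))**2 = (-39 - 9)**2 = (-48)**2 = 2304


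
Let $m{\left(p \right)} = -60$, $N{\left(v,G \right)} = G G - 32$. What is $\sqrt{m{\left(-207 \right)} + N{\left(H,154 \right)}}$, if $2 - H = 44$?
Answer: $2 \sqrt{5906} \approx 153.7$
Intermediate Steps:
$H = -42$ ($H = 2 - 44 = -42$)
$N{\left(v,G \right)} = -32 + G^{2}$ ($N{\left(v,G \right)} = G^{2} - 32 = -32 + G^{2}$)
$\sqrt{m{\left(-207 \right)} + N{\left(H,154 \right)}} = \sqrt{-60 - \left(32 - 154^{2}\right)} = \sqrt{-60 + \left(-32 + 23716\right)} = \sqrt{-60 + 23684} = \sqrt{23624} = 2 \sqrt{5906}$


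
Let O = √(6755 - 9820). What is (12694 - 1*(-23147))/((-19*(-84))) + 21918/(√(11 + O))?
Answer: 11947/532 + 21918/√(11 + I*√3065) ≈ 2277.4 - 1851.0*I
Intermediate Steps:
O = I*√3065 (O = √(-3065) = I*√3065 ≈ 55.362*I)
(12694 - 1*(-23147))/((-19*(-84))) + 21918/(√(11 + O)) = (12694 - 1*(-23147))/((-19*(-84))) + 21918/(√(11 + I*√3065)) = (12694 + 23147)/1596 + 21918/√(11 + I*√3065) = 35841*(1/1596) + 21918/√(11 + I*√3065) = 11947/532 + 21918/√(11 + I*√3065)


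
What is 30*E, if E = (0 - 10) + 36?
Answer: 780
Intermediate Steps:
E = 26 (E = -10 + 36 = 26)
30*E = 30*26 = 780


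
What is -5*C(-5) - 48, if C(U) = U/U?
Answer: -53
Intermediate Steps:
C(U) = 1
-5*C(-5) - 48 = -5*1 - 48 = -5 - 48 = -53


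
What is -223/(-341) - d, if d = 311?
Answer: -105828/341 ≈ -310.35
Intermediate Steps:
-223/(-341) - d = -223/(-341) - 1*311 = -223*(-1/341) - 311 = 223/341 - 311 = -105828/341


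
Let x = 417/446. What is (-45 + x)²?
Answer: 386240409/198916 ≈ 1941.7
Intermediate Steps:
x = 417/446 (x = 417*(1/446) = 417/446 ≈ 0.93498)
(-45 + x)² = (-45 + 417/446)² = (-19653/446)² = 386240409/198916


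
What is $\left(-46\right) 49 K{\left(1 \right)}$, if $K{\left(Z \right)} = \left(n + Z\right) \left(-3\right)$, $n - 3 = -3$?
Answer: $6762$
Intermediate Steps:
$n = 0$ ($n = 3 - 3 = 0$)
$K{\left(Z \right)} = - 3 Z$ ($K{\left(Z \right)} = \left(0 + Z\right) \left(-3\right) = Z \left(-3\right) = - 3 Z$)
$\left(-46\right) 49 K{\left(1 \right)} = \left(-46\right) 49 \left(\left(-3\right) 1\right) = \left(-2254\right) \left(-3\right) = 6762$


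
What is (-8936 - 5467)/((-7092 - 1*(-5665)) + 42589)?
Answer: -14403/41162 ≈ -0.34991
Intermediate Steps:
(-8936 - 5467)/((-7092 - 1*(-5665)) + 42589) = -14403/((-7092 + 5665) + 42589) = -14403/(-1427 + 42589) = -14403/41162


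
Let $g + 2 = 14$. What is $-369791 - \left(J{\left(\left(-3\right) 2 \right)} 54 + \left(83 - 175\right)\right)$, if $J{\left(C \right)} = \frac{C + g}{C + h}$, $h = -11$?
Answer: $- \frac{6284559}{17} \approx -3.6968 \cdot 10^{5}$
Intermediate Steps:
$g = 12$ ($g = -2 + 14 = 12$)
$J{\left(C \right)} = \frac{12 + C}{-11 + C}$ ($J{\left(C \right)} = \frac{C + 12}{C - 11} = \frac{12 + C}{-11 + C}$)
$-369791 - \left(J{\left(\left(-3\right) 2 \right)} 54 + \left(83 - 175\right)\right) = -369791 - \left(\frac{12 - 6}{-11 - 6} \cdot 54 + \left(83 - 175\right)\right) = -369791 - \left(\frac{1}{-17} \cdot 6 \cdot 54 - 92\right) = -369791 - \left(\left(- \frac{1}{17}\right) 6 \cdot 54 - 92\right) = -369791 - \left(\left(- \frac{6}{17}\right) 54 - 92\right) = -369791 - \left(- \frac{324}{17} - 92\right) = -369791 - - \frac{1888}{17} = -369791 + \frac{1888}{17} = - \frac{6284559}{17}$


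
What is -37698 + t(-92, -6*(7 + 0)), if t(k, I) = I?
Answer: -37740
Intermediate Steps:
-37698 + t(-92, -6*(7 + 0)) = -37698 - 6*(7 + 0) = -37698 - 6*7 = -37698 - 42 = -37740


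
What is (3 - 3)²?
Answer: 0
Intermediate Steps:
(3 - 3)² = 0² = 0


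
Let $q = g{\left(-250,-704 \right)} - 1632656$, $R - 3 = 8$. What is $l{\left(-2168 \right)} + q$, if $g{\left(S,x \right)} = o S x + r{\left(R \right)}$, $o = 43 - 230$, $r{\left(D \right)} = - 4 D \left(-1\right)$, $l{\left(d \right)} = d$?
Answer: $-34546780$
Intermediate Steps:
$R = 11$ ($R = 3 + 8 = 11$)
$r{\left(D \right)} = 4 D$
$o = -187$ ($o = 43 - 230 = -187$)
$g{\left(S,x \right)} = 44 - 187 S x$ ($g{\left(S,x \right)} = - 187 S x + 4 \cdot 11 = - 187 S x + 44 = 44 - 187 S x$)
$q = -34544612$ ($q = \left(44 - \left(-46750\right) \left(-704\right)\right) - 1632656 = \left(44 - 32912000\right) - 1632656 = -32911956 - 1632656 = -34544612$)
$l{\left(-2168 \right)} + q = -2168 - 34544612 = -34546780$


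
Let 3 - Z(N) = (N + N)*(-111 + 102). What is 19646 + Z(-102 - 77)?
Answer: 16427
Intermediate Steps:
Z(N) = 3 + 18*N (Z(N) = 3 - (N + N)*(-111 + 102) = 3 - 2*N*(-9) = 3 - (-18)*N = 3 + 18*N)
19646 + Z(-102 - 77) = 19646 + (3 + 18*(-102 - 77)) = 19646 + (3 + 18*(-179)) = 19646 + (3 - 3222) = 19646 - 3219 = 16427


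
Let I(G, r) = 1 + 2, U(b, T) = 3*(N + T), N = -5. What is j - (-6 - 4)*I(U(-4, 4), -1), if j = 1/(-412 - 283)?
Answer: 20849/695 ≈ 29.999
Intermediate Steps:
j = -1/695 (j = 1/(-695) = -1/695 ≈ -0.0014388)
U(b, T) = -15 + 3*T (U(b, T) = 3*(-5 + T) = -15 + 3*T)
I(G, r) = 3
j - (-6 - 4)*I(U(-4, 4), -1) = -1/695 - (-6 - 4)*3 = -1/695 - (-10)*3 = -1/695 - 1*(-30) = -1/695 + 30 = 20849/695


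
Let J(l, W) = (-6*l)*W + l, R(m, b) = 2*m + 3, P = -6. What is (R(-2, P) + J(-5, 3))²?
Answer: 7056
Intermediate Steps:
R(m, b) = 3 + 2*m
J(l, W) = l - 6*W*l (J(l, W) = -6*W*l + l = l - 6*W*l)
(R(-2, P) + J(-5, 3))² = ((3 + 2*(-2)) - 5*(1 - 6*3))² = ((3 - 4) - 5*(1 - 18))² = (-1 - 5*(-17))² = (-1 + 85)² = 84² = 7056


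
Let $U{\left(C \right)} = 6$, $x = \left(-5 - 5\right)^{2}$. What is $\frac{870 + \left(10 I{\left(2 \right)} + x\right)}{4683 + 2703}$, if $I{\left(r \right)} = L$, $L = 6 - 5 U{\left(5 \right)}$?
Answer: $\frac{365}{3693} \approx 0.098836$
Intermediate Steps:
$x = 100$ ($x = \left(-10\right)^{2} = 100$)
$L = -24$ ($L = 6 - 30 = -24$)
$I{\left(r \right)} = -24$
$\frac{870 + \left(10 I{\left(2 \right)} + x\right)}{4683 + 2703} = \frac{870 + \left(10 \left(-24\right) + 100\right)}{4683 + 2703} = \frac{870 + \left(-240 + 100\right)}{7386} = \left(870 - 140\right) \frac{1}{7386} = 730 \cdot \frac{1}{7386} = \frac{365}{3693}$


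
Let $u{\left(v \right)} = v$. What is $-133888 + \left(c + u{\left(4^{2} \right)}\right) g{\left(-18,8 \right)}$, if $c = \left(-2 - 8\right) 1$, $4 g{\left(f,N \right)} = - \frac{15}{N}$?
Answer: $- \frac{2142253}{16} \approx -1.3389 \cdot 10^{5}$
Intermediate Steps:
$g{\left(f,N \right)} = - \frac{15}{4 N}$ ($g{\left(f,N \right)} = \frac{\left(-15\right) \frac{1}{N}}{4} = - \frac{15}{4 N}$)
$c = -10$ ($c = \left(-10\right) 1 = -10$)
$-133888 + \left(c + u{\left(4^{2} \right)}\right) g{\left(-18,8 \right)} = -133888 + \left(-10 + 4^{2}\right) \left(- \frac{15}{4 \cdot 8}\right) = -133888 + \left(-10 + 16\right) \left(\left(- \frac{15}{4}\right) \frac{1}{8}\right) = -133888 + 6 \left(- \frac{15}{32}\right) = -133888 - \frac{45}{16} = - \frac{2142253}{16}$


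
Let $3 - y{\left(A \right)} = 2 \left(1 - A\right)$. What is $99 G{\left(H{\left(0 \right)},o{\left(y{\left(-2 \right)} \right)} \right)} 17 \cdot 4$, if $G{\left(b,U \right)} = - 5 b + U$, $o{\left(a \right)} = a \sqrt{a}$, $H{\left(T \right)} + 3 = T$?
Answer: $100980 - 20196 i \sqrt{3} \approx 1.0098 \cdot 10^{5} - 34981.0 i$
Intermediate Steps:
$H{\left(T \right)} = -3 + T$
$y{\left(A \right)} = 1 + 2 A$ ($y{\left(A \right)} = 3 - 2 \left(1 - A\right) = 3 - \left(2 - 2 A\right) = 3 + \left(-2 + 2 A\right) = 1 + 2 A$)
$o{\left(a \right)} = a^{\frac{3}{2}}$
$G{\left(b,U \right)} = U - 5 b$
$99 G{\left(H{\left(0 \right)},o{\left(y{\left(-2 \right)} \right)} \right)} 17 \cdot 4 = 99 \left(\left(1 + 2 \left(-2\right)\right)^{\frac{3}{2}} - 5 \left(-3 + 0\right)\right) 17 \cdot 4 = 99 \left(\left(1 - 4\right)^{\frac{3}{2}} - -15\right) 68 = 99 \left(\left(-3\right)^{\frac{3}{2}} + 15\right) 68 = 99 \left(- 3 i \sqrt{3} + 15\right) 68 = 99 \left(15 - 3 i \sqrt{3}\right) 68 = \left(1485 - 297 i \sqrt{3}\right) 68 = 100980 - 20196 i \sqrt{3}$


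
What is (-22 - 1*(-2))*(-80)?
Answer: 1600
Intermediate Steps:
(-22 - 1*(-2))*(-80) = (-22 + 2)*(-80) = -20*(-80) = 1600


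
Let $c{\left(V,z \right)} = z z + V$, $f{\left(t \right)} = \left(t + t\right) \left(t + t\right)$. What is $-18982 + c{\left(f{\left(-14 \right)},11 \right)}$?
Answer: $-18077$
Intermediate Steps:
$f{\left(t \right)} = 4 t^{2}$ ($f{\left(t \right)} = 2 t 2 t = 4 t^{2}$)
$c{\left(V,z \right)} = V + z^{2}$ ($c{\left(V,z \right)} = z^{2} + V = V + z^{2}$)
$-18982 + c{\left(f{\left(-14 \right)},11 \right)} = -18982 + \left(4 \left(-14\right)^{2} + 11^{2}\right) = -18982 + \left(4 \cdot 196 + 121\right) = -18982 + \left(784 + 121\right) = -18982 + 905 = -18077$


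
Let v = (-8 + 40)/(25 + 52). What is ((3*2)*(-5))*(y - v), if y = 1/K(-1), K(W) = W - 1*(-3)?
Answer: -195/77 ≈ -2.5325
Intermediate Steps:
K(W) = 3 + W (K(W) = W + 3 = 3 + W)
v = 32/77 ≈ 0.41558
y = 1/2 (y = 1/(3 - 1) = 1/2 ≈ 0.50000)
((3*2)*(-5))*(y - v) = ((3*2)*(-5))*(1/2 - 1*32/77) = (6*(-5))*(1/2 - 32/77) = -30*13/154 = -195/77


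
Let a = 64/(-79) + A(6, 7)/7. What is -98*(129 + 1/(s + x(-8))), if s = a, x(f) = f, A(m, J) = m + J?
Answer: -48554296/3845 ≈ -12628.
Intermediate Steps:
A(m, J) = J + m
a = 579/553 (a = 64/(-79) + (7 + 6)/7 = 64*(-1/79) + 13*(1/7) = -64/79 + 13/7 = 579/553 ≈ 1.0470)
s = 579/553 ≈ 1.0470
-98*(129 + 1/(s + x(-8))) = -98*(129 + 1/(579/553 - 8)) = -98*(129 + 1/(-3845/553)) = -98*(129 - 553/3845) = -98*495452/3845 = -48554296/3845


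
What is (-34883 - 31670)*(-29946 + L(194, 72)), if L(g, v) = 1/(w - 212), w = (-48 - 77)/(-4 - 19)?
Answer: 9468726182357/4751 ≈ 1.9930e+9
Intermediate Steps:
w = 125/23 (w = -125/(-23) = -125*(-1/23) = 125/23 ≈ 5.4348)
L(g, v) = -23/4751 (L(g, v) = 1/(125/23 - 212) = 1/(-4751/23) = -23/4751)
(-34883 - 31670)*(-29946 + L(194, 72)) = (-34883 - 31670)*(-29946 - 23/4751) = -66553*(-142273469/4751) = 9468726182357/4751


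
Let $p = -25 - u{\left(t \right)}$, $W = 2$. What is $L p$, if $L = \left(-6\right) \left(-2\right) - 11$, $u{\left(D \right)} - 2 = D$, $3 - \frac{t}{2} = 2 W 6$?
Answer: $15$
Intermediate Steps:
$t = -42$ ($t = 6 - 2 \cdot 2 \cdot 2 \cdot 6 = 6 - 2 \cdot 4 \cdot 6 = 6 - 48 = -42$)
$u{\left(D \right)} = 2 + D$
$p = 15$ ($p = -25 - \left(2 - 42\right) = -25 - -40 = -25 + 40 = 15$)
$L = 1$ ($L = 12 - 11 = 1$)
$L p = 1 \cdot 15 = 15$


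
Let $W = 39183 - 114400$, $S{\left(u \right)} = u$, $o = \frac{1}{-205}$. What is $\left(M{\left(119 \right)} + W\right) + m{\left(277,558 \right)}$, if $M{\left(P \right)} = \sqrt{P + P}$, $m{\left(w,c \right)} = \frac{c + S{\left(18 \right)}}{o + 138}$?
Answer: $- \frac{2127695633}{28289} + \sqrt{238} \approx -75197.0$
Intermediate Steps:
$o = - \frac{1}{205} \approx -0.0048781$
$m{\left(w,c \right)} = \frac{3690}{28289} + \frac{205 c}{28289}$ ($m{\left(w,c \right)} = \frac{c + 18}{- \frac{1}{205} + 138} = \frac{18 + c}{\frac{28289}{205}} = \left(18 + c\right) \frac{205}{28289} = \frac{3690}{28289} + \frac{205 c}{28289}$)
$W = -75217$ ($W = 39183 - 114400 = -75217$)
$M{\left(P \right)} = \sqrt{2} \sqrt{P}$ ($M{\left(P \right)} = \sqrt{2 P} = \sqrt{2} \sqrt{P}$)
$\left(M{\left(119 \right)} + W\right) + m{\left(277,558 \right)} = \left(\sqrt{2} \sqrt{119} - 75217\right) + \left(\frac{3690}{28289} + \frac{205}{28289} \cdot 558\right) = \left(\sqrt{238} - 75217\right) + \left(\frac{3690}{28289} + \frac{114390}{28289}\right) = \left(-75217 + \sqrt{238}\right) + \frac{118080}{28289} = - \frac{2127695633}{28289} + \sqrt{238}$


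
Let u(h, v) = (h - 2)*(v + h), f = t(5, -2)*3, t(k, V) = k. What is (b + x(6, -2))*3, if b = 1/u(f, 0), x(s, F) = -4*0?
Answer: 1/65 ≈ 0.015385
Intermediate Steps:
x(s, F) = 0
f = 15 (f = 5*3 = 15)
u(h, v) = (-2 + h)*(h + v)
b = 1/195 (b = 1/(15² - 2*15 - 2*0 + 15*0) = 1/(225 - 30 + 0 + 0) = 1/195 ≈ 0.0051282)
(b + x(6, -2))*3 = (1/195 + 0)*3 = (1/195)*3 = 1/65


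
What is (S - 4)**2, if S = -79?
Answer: 6889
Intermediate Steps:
(S - 4)**2 = (-79 - 4)**2 = (-83)**2 = 6889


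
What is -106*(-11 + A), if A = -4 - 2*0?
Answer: 1590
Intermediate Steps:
A = -4 (A = -4 + 0 = -4)
-106*(-11 + A) = -106*(-11 - 4) = -106*(-15) = 1590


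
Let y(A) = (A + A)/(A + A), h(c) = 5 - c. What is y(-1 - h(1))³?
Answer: 1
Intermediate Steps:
y(A) = 1 (y(A) = (2*A)/((2*A)) = (2*A)*(1/(2*A)) = 1)
y(-1 - h(1))³ = 1³ = 1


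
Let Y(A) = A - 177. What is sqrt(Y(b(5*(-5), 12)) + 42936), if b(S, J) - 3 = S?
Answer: sqrt(42737) ≈ 206.73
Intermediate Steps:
b(S, J) = 3 + S
Y(A) = -177 + A
sqrt(Y(b(5*(-5), 12)) + 42936) = sqrt((-177 + (3 + 5*(-5))) + 42936) = sqrt((-177 + (3 - 25)) + 42936) = sqrt((-177 - 22) + 42936) = sqrt(-199 + 42936) = sqrt(42737)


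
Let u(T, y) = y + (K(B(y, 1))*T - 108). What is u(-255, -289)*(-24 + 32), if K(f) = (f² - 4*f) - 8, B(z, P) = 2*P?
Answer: 21304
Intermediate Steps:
K(f) = -8 + f² - 4*f
u(T, y) = -108 + y - 12*T (u(T, y) = y + ((-8 + (2*1)² - 8)*T - 108) = y + ((-8 + 2² - 4*2)*T - 108) = y + ((-8 + 4 - 8)*T - 108) = y + (-12*T - 108) = y + (-108 - 12*T) = -108 + y - 12*T)
u(-255, -289)*(-24 + 32) = (-108 - 289 - 12*(-255))*(-24 + 32) = (-108 - 289 + 3060)*8 = 2663*8 = 21304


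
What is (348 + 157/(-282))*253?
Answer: 24788687/282 ≈ 87903.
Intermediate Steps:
(348 + 157/(-282))*253 = (348 + 157*(-1/282))*253 = (348 - 157/282)*253 = (97979/282)*253 = 24788687/282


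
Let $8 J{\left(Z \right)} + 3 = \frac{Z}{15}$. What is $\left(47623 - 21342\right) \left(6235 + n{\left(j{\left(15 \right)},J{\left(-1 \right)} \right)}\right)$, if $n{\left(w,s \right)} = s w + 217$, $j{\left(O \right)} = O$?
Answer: $\frac{677655585}{4} \approx 1.6941 \cdot 10^{8}$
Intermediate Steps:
$J{\left(Z \right)} = - \frac{3}{8} + \frac{Z}{120}$ ($J{\left(Z \right)} = - \frac{3}{8} + \frac{Z \frac{1}{15}}{8} = - \frac{3}{8} + \frac{\frac{1}{15} Z}{8} = - \frac{3}{8} + \frac{Z}{120}$)
$n{\left(w,s \right)} = 217 + s w$
$\left(47623 - 21342\right) \left(6235 + n{\left(j{\left(15 \right)},J{\left(-1 \right)} \right)}\right) = \left(47623 - 21342\right) \left(6235 + \left(217 + \left(- \frac{3}{8} + \frac{1}{120} \left(-1\right)\right) 15\right)\right) = 26281 \left(6235 + \left(217 + \left(- \frac{3}{8} - \frac{1}{120}\right) 15\right)\right) = 26281 \left(6235 + \left(217 - \frac{23}{4}\right)\right) = 26281 \left(6235 + \frac{845}{4}\right) = 26281 \cdot \frac{25785}{4} = \frac{677655585}{4}$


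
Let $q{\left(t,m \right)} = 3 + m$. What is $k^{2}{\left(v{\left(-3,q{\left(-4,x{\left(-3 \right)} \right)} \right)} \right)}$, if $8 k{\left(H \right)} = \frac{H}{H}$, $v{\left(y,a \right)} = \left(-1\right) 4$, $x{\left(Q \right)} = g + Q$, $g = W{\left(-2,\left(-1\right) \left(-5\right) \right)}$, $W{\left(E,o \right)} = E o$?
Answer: $\frac{1}{64} \approx 0.015625$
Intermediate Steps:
$g = -10$ ($g = - 2 \left(\left(-1\right) \left(-5\right)\right) = \left(-2\right) 5 = -10$)
$x{\left(Q \right)} = -10 + Q$
$v{\left(y,a \right)} = -4$
$k{\left(H \right)} = \frac{1}{8}$ ($k{\left(H \right)} = \frac{H \frac{1}{H}}{8} = \frac{1}{8} \cdot 1 = \frac{1}{8}$)
$k^{2}{\left(v{\left(-3,q{\left(-4,x{\left(-3 \right)} \right)} \right)} \right)} = \left(\frac{1}{8}\right)^{2} = \frac{1}{64}$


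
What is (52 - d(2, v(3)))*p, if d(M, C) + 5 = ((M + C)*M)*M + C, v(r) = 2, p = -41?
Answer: -1599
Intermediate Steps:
d(M, C) = -5 + C + M²*(C + M) (d(M, C) = -5 + (((M + C)*M)*M + C) = -5 + (((C + M)*M)*M + C) = -5 + ((M*(C + M))*M + C) = -5 + (M²*(C + M) + C) = -5 + (C + M²*(C + M)) = -5 + C + M²*(C + M))
(52 - d(2, v(3)))*p = (52 - (-5 + 2 + 2³ + 2*2²))*(-41) = (52 - (-5 + 2 + 8 + 2*4))*(-41) = (52 - (-5 + 2 + 8 + 8))*(-41) = (52 - 1*13)*(-41) = (52 - 13)*(-41) = 39*(-41) = -1599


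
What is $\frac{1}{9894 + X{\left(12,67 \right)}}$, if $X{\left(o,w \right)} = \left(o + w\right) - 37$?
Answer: $\frac{1}{9936} \approx 0.00010064$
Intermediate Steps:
$X{\left(o,w \right)} = -37 + o + w$
$\frac{1}{9894 + X{\left(12,67 \right)}} = \frac{1}{9894 + \left(-37 + 12 + 67\right)} = \frac{1}{9894 + 42} = \frac{1}{9936}$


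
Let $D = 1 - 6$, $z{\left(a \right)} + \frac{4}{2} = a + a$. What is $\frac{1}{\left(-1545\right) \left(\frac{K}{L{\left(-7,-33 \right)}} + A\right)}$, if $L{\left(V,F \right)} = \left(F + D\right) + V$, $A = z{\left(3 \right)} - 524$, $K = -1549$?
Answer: $\frac{3}{2250653} \approx 1.3329 \cdot 10^{-6}$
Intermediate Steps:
$z{\left(a \right)} = -2 + 2 a$ ($z{\left(a \right)} = -2 + \left(a + a\right) = -2 + 2 a$)
$D = -5$
$A = -520$ ($A = \left(-2 + 2 \cdot 3\right) - 524 = \left(-2 + 6\right) - 524 = 4 - 524 = -520$)
$L{\left(V,F \right)} = -5 + F + V$ ($L{\left(V,F \right)} = \left(F - 5\right) + V = \left(-5 + F\right) + V = -5 + F + V$)
$\frac{1}{\left(-1545\right) \left(\frac{K}{L{\left(-7,-33 \right)}} + A\right)} = \frac{1}{\left(-1545\right) \left(- \frac{1549}{-5 - 33 - 7} - 520\right)} = \frac{1}{\left(-1545\right) \left(- \frac{1549}{-45} - 520\right)} = \frac{1}{\left(-1545\right) \left(\left(-1549\right) \left(- \frac{1}{45}\right) - 520\right)} = \frac{1}{\left(-1545\right) \left(\frac{1549}{45} - 520\right)} = \frac{1}{\left(-1545\right) \left(- \frac{21851}{45}\right)} = \frac{1}{\frac{2250653}{3}} = \frac{3}{2250653}$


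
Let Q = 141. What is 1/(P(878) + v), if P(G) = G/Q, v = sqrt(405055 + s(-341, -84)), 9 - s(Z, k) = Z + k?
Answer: -123798/8060755925 + 19881*sqrt(405489)/8060755925 ≈ 0.0015552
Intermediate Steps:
s(Z, k) = 9 - Z - k (s(Z, k) = 9 - (Z + k) = 9 + (-Z - k) = 9 - Z - k)
v = sqrt(405489) (v = sqrt(405055 + (9 - 1*(-341) - 1*(-84))) = sqrt(405055 + (9 + 341 + 84)) = sqrt(405055 + 434) = sqrt(405489) ≈ 636.78)
P(G) = G/141
1/(P(878) + v) = 1/((1/141)*878 + sqrt(405489)) = 1/(878/141 + sqrt(405489))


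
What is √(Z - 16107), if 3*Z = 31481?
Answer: 2*I*√12630/3 ≈ 74.922*I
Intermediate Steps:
Z = 31481/3 (Z = (⅓)*31481 = 31481/3 ≈ 10494.)
√(Z - 16107) = √(31481/3 - 16107) = √(-16840/3) = 2*I*√12630/3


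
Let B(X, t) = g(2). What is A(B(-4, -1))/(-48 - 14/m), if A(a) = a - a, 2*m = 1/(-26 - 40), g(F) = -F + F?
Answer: 0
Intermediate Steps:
g(F) = 0
m = -1/132 (m = 1/(2*(-26 - 40)) = (½)/(-66) = (½)*(-1/66) = -1/132 ≈ -0.0075758)
B(X, t) = 0
A(a) = 0
A(B(-4, -1))/(-48 - 14/m) = 0/(-48 - 14/(-1/132)) = 0/(-48 - 14*(-132)) = 0/(-48 + 1848) = 0/1800 = (1/1800)*0 = 0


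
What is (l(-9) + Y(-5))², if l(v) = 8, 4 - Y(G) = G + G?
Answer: 484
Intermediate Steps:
Y(G) = 4 - 2*G (Y(G) = 4 - (G + G) = 4 - 2*G)
(l(-9) + Y(-5))² = (8 + (4 - 2*(-5)))² = (8 + (4 + 10))² = (8 + 14)² = 22² = 484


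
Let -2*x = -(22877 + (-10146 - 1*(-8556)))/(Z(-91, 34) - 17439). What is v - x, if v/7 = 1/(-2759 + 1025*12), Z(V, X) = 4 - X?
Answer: 29049119/47620494 ≈ 0.61001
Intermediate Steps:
x = -21287/34938 (x = -(-1)*(22877 + (-10146 - 1*(-8556)))/((4 - 1*34) - 17439)/2 = -(-1)*(22877 + (-10146 + 8556))/((4 - 34) - 17439)/2 = -(-1)*(22877 - 1590)/(-30 - 17439)/2 = -(-1)*21287/(-17469)/2 = -(-1)*21287*(-1/17469)/2 = -(-1)*(-21287)/(2*17469) = -1/2*21287/17469 = -21287/34938 ≈ -0.60928)
v = 1/1363 (v = 7/(-2759 + 1025*12) = 7/(-2759 + 12300) = 7/9541 = 7*(1/9541) = 1/1363 ≈ 0.00073368)
v - x = 1/1363 - 1*(-21287/34938) = 1/1363 + 21287/34938 = 29049119/47620494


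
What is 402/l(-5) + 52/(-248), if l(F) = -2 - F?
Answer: 8295/62 ≈ 133.79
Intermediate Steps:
402/l(-5) + 52/(-248) = 402/(-2 - 1*(-5)) + 52/(-248) = 402/(-2 + 5) + 52*(-1/248) = 402/3 - 13/62 = 402*(⅓) - 13/62 = 134 - 13/62 = 8295/62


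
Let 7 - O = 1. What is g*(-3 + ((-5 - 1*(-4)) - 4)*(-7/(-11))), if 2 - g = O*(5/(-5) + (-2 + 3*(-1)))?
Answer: -2584/11 ≈ -234.91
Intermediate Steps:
O = 6 (O = 7 - 1*1 = 7 - 1 = 6)
g = 38 (g = 2 - 6*(5/(-5) + (-2 + 3*(-1))) = 2 - 6*(5*(-⅕) + (-2 - 3)) = 2 - 6*(-1 - 5) = 2 - 6*(-6) = 2 - 1*(-36) = 2 + 36 = 38)
g*(-3 + ((-5 - 1*(-4)) - 4)*(-7/(-11))) = 38*(-3 + ((-5 - 1*(-4)) - 4)*(-7/(-11))) = 38*(-3 + ((-5 + 4) - 4)*(-7*(-1/11))) = 38*(-3 + (-1 - 4)*(7/11)) = 38*(-3 - 5*7/11) = 38*(-3 - 35/11) = 38*(-68/11) = -2584/11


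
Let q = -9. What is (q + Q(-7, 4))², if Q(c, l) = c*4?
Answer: 1369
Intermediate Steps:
Q(c, l) = 4*c
(q + Q(-7, 4))² = (-9 + 4*(-7))² = (-9 - 28)² = (-37)² = 1369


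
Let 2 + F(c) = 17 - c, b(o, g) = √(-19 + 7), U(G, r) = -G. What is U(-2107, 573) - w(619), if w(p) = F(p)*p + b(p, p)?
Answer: 375983 - 2*I*√3 ≈ 3.7598e+5 - 3.4641*I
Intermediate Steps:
b(o, g) = 2*I*√3 (b(o, g) = √(-12) = 2*I*√3)
F(c) = 15 - c (F(c) = -2 + (17 - c) = 15 - c)
w(p) = p*(15 - p) + 2*I*√3 (w(p) = (15 - p)*p + 2*I*√3 = p*(15 - p) + 2*I*√3)
U(-2107, 573) - w(619) = -1*(-2107) - (-1*619*(-15 + 619) + 2*I*√3) = 2107 - (-1*619*604 + 2*I*√3) = 2107 - (-373876 + 2*I*√3) = 2107 + (373876 - 2*I*√3) = 375983 - 2*I*√3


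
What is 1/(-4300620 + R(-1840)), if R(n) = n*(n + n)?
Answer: 1/2470580 ≈ 4.0476e-7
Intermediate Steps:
R(n) = 2*n² (R(n) = n*(2*n) = 2*n²)
1/(-4300620 + R(-1840)) = 1/(-4300620 + 2*(-1840)²) = 1/(-4300620 + 2*3385600) = 1/(-4300620 + 6771200) = 1/2470580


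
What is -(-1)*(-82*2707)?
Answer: -221974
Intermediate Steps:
-(-1)*(-82*2707) = -(-1)*(-221974) = -1*221974 = -221974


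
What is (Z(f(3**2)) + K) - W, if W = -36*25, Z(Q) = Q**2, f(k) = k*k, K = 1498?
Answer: 8959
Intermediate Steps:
f(k) = k**2
W = -900
(Z(f(3**2)) + K) - W = (((3**2)**2)**2 + 1498) - 1*(-900) = ((9**2)**2 + 1498) + 900 = (81**2 + 1498) + 900 = (6561 + 1498) + 900 = 8059 + 900 = 8959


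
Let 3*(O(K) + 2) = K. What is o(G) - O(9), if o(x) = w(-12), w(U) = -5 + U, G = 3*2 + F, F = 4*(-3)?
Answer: -18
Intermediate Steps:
F = -12
O(K) = -2 + K/3
G = -6 (G = 3*2 - 12 = 6 - 12 = -6)
o(x) = -17 (o(x) = -5 - 12 = -17)
o(G) - O(9) = -17 - (-2 + (1/3)*9) = -17 - (-2 + 3) = -17 - 1*1 = -17 - 1 = -18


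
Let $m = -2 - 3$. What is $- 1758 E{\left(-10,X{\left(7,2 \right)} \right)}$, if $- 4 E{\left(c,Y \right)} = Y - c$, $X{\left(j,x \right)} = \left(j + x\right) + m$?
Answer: $6153$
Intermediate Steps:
$m = -5$ ($m = -2 - 3 = -5$)
$X{\left(j,x \right)} = -5 + j + x$ ($X{\left(j,x \right)} = \left(j + x\right) - 5 = -5 + j + x$)
$E{\left(c,Y \right)} = - \frac{Y}{4} + \frac{c}{4}$ ($E{\left(c,Y \right)} = - \frac{Y - c}{4} = - \frac{Y}{4} + \frac{c}{4}$)
$- 1758 E{\left(-10,X{\left(7,2 \right)} \right)} = - 1758 \left(- \frac{-5 + 7 + 2}{4} + \frac{1}{4} \left(-10\right)\right) = - 1758 \left(\left(- \frac{1}{4}\right) 4 - \frac{5}{2}\right) = - 1758 \left(-1 - \frac{5}{2}\right) = \left(-1758\right) \left(- \frac{7}{2}\right) = 6153$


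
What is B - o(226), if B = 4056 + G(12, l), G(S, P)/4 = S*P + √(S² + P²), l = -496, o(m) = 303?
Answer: -20055 + 16*√15385 ≈ -18070.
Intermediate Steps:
G(S, P) = 4*√(P² + S²) + 4*P*S (G(S, P) = 4*(S*P + √(S² + P²)) = 4*(P*S + √(P² + S²)) = 4*(√(P² + S²) + P*S) = 4*√(P² + S²) + 4*P*S)
B = -19752 + 16*√15385 (B = 4056 + (4*√((-496)² + 12²) + 4*(-496)*12) = 4056 + (4*√(246016 + 144) - 23808) = 4056 + (4*√246160 - 23808) = 4056 + (4*(4*√15385) - 23808) = 4056 + (16*√15385 - 23808) = 4056 + (-23808 + 16*√15385) = -19752 + 16*√15385 ≈ -17767.)
B - o(226) = (-19752 + 16*√15385) - 1*303 = (-19752 + 16*√15385) - 303 = -20055 + 16*√15385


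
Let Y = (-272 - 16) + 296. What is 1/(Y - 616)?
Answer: -1/608 ≈ -0.0016447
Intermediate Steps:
Y = 8 (Y = -288 + 296 = 8)
1/(Y - 616) = 1/(8 - 616) = 1/(-608) = -1/608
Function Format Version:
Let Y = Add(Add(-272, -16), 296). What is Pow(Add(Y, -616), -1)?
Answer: Rational(-1, 608) ≈ -0.0016447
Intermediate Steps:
Y = 8 (Y = Add(-288, 296) = 8)
Pow(Add(Y, -616), -1) = Pow(Add(8, -616), -1) = Pow(-608, -1) = Rational(-1, 608)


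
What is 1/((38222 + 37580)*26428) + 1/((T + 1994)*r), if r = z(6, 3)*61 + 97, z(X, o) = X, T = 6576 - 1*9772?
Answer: -1001369365/557442947820328 ≈ -1.7964e-6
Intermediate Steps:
T = -3196 (T = 6576 - 9772 = -3196)
r = 463 (r = 6*61 + 97 = 366 + 97 = 463)
1/((38222 + 37580)*26428) + 1/((T + 1994)*r) = 1/((38222 + 37580)*26428) + 1/((-3196 + 1994)*463) = (1/26428)/75802 + (1/463)/(-1202) = (1/75802)*(1/26428) - 1/1202*1/463 = 1/2003295256 - 1/556526 = -1001369365/557442947820328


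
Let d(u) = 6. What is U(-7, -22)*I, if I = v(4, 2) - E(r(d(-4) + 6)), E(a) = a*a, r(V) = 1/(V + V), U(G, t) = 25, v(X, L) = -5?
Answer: -72025/576 ≈ -125.04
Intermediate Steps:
r(V) = 1/(2*V)
E(a) = a**2
I = -2881/576 (I = -5 - (1/(2*(6 + 6)))**2 = -5 - ((1/2)/12)**2 = -5 - ((1/2)*(1/12))**2 = -5 - (1/24)**2 = -5 - 1*1/576 = -5 - 1/576 = -2881/576 ≈ -5.0017)
U(-7, -22)*I = 25*(-2881/576) = -72025/576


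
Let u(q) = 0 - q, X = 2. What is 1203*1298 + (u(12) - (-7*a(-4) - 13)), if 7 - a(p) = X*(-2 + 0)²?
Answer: 1561488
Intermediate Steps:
u(q) = -q
a(p) = -1 (a(p) = 7 - 2*(-2 + 0)² = 7 - 2*(-2)² = 7 - 2*4 = 7 - 1*8 = 7 - 8 = -1)
1203*1298 + (u(12) - (-7*a(-4) - 13)) = 1203*1298 + (-1*12 - (-7*(-1) - 13)) = 1561494 + (-12 - (7 - 13)) = 1561494 + (-12 - 1*(-6)) = 1561494 + (-12 + 6) = 1561494 - 6 = 1561488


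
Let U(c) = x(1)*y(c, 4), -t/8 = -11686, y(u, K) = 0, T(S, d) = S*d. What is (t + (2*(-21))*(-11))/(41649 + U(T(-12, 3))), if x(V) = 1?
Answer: 93950/41649 ≈ 2.2558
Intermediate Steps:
t = 93488 (t = -8*(-11686) = 93488)
U(c) = 0 (U(c) = 1*0 = 0)
(t + (2*(-21))*(-11))/(41649 + U(T(-12, 3))) = (93488 + (2*(-21))*(-11))/(41649 + 0) = (93488 - 42*(-11))/41649 = (93488 + 462)*(1/41649) = 93950*(1/41649) = 93950/41649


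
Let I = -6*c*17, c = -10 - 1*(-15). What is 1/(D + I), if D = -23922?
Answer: -1/24432 ≈ -4.0930e-5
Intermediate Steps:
c = 5 (c = -10 + 15 = 5)
I = -510 (I = -6*5*17 = -30*17 = -510)
1/(D + I) = 1/(-23922 - 510) = 1/(-24432) = -1/24432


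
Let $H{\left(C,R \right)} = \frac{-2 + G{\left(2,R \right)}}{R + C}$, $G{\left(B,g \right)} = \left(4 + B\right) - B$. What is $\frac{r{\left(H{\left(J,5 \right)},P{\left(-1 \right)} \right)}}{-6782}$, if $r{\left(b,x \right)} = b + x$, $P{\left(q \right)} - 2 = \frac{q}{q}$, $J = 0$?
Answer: $- \frac{17}{33910} \approx -0.00050133$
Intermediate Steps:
$G{\left(B,g \right)} = 4$
$P{\left(q \right)} = 3$ ($P{\left(q \right)} = 2 + \frac{q}{q} = 2 + 1 = 3$)
$H{\left(C,R \right)} = \frac{2}{C + R}$ ($H{\left(C,R \right)} = \frac{-2 + 4}{R + C} = \frac{2}{C + R}$)
$\frac{r{\left(H{\left(J,5 \right)},P{\left(-1 \right)} \right)}}{-6782} = \frac{\frac{2}{0 + 5} + 3}{-6782} = \left(\frac{2}{5} + 3\right) \left(- \frac{1}{6782}\right) = \frac{17}{5} \left(- \frac{1}{6782}\right) = - \frac{17}{33910}$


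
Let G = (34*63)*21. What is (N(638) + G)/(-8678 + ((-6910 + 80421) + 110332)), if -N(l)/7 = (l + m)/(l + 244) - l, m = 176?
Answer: 3114817/11035395 ≈ 0.28226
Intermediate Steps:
G = 44982 (G = 2142*21 = 44982)
N(l) = 7*l - 7*(176 + l)/(244 + l) (N(l) = -7*((l + 176)/(l + 244) - l) = -7*((176 + l)/(244 + l) - l) = -7*(-l + (176 + l)/(244 + l)) = 7*l - 7*(176 + l)/(244 + l))
(N(638) + G)/(-8678 + ((-6910 + 80421) + 110332)) = (7*(-176 + 638² + 243*638)/(244 + 638) + 44982)/(-8678 + ((-6910 + 80421) + 110332)) = (7*(-176 + 407044 + 155034)/882 + 44982)/(-8678 + (73511 + 110332)) = (7*(1/882)*561902 + 44982)/(-8678 + 183843) = (280951/63 + 44982)/175165 = (3114817/63)*(1/175165) = 3114817/11035395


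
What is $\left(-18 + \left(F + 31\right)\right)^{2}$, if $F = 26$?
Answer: $1521$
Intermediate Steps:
$\left(-18 + \left(F + 31\right)\right)^{2} = \left(-18 + \left(26 + 31\right)\right)^{2} = \left(-18 + 57\right)^{2} = 39^{2} = 1521$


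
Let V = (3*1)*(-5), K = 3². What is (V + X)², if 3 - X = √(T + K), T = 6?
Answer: (12 + √15)² ≈ 251.95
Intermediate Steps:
K = 9
X = 3 - √15 (X = 3 - √(6 + 9) = 3 - √15 ≈ -0.87298)
V = -15 (V = 3*(-5) = -15)
(V + X)² = (-15 + (3 - √15))² = (-12 - √15)²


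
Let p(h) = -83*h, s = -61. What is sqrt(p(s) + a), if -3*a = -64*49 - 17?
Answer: sqrt(6114) ≈ 78.192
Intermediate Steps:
a = 1051 (a = -(-64*49 - 17)/3 = -(-3136 - 17)/3 = -1/3*(-3153) = 1051)
sqrt(p(s) + a) = sqrt(-83*(-61) + 1051) = sqrt(5063 + 1051) = sqrt(6114)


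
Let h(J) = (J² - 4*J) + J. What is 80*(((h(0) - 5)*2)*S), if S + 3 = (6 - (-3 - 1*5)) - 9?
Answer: -1600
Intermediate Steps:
h(J) = J² - 3*J
S = 2 (S = -3 + ((6 - (-3 - 1*5)) - 9) = -3 + ((6 - (-3 - 5)) - 9) = -3 + ((6 - 1*(-8)) - 9) = -3 + ((6 + 8) - 9) = -3 + (14 - 9) = -3 + 5 = 2)
80*(((h(0) - 5)*2)*S) = 80*(((0*(-3 + 0) - 5)*2)*2) = 80*(((0*(-3) - 5)*2)*2) = 80*(((0 - 5)*2)*2) = 80*(-5*2*2) = 80*(-10*2) = 80*(-20) = -1600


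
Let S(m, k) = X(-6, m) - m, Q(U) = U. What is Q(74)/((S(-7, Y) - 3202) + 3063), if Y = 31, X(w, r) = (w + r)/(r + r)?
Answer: -1036/1835 ≈ -0.56458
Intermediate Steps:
X(w, r) = (r + w)/(2*r) (X(w, r) = (r + w)/((2*r)) = (r + w)*(1/(2*r)) = (r + w)/(2*r))
S(m, k) = -m + (-6 + m)/(2*m) (S(m, k) = (m - 6)/(2*m) - m = (-6 + m)/(2*m) - m = -m + (-6 + m)/(2*m))
Q(74)/((S(-7, Y) - 3202) + 3063) = 74/(((½ - 1*(-7) - 3/(-7)) - 3202) + 3063) = 74/(((½ + 7 - 3*(-⅐)) - 3202) + 3063) = 74/(((½ + 7 + 3/7) - 3202) + 3063) = 74/((111/14 - 3202) + 3063) = 74/(-44717/14 + 3063) = 74/(-1835/14) = 74*(-14/1835) = -1036/1835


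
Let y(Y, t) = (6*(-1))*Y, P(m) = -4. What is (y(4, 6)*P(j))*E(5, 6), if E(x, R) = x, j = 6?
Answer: 480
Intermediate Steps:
y(Y, t) = -6*Y
(y(4, 6)*P(j))*E(5, 6) = (-6*4*(-4))*5 = -24*(-4)*5 = 96*5 = 480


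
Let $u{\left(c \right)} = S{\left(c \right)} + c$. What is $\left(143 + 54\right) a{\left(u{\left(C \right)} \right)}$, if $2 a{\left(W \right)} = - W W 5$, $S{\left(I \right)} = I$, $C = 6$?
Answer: $-70920$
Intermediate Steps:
$u{\left(c \right)} = 2 c$ ($u{\left(c \right)} = c + c = 2 c$)
$a{\left(W \right)} = - \frac{5 W^{2}}{2}$ ($a{\left(W \right)} = \frac{- W W 5}{2} = \frac{- W^{2} \cdot 5}{2} = \frac{\left(-5\right) W^{2}}{2} = - \frac{5 W^{2}}{2}$)
$\left(143 + 54\right) a{\left(u{\left(C \right)} \right)} = \left(143 + 54\right) \left(- \frac{5 \left(2 \cdot 6\right)^{2}}{2}\right) = 197 \left(- \frac{5 \cdot 12^{2}}{2}\right) = 197 \left(\left(- \frac{5}{2}\right) 144\right) = 197 \left(-360\right) = -70920$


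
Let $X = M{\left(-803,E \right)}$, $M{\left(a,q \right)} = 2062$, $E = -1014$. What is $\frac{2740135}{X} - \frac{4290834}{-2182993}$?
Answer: $\frac{5990543223763}{4501331566} \approx 1330.8$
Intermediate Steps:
$X = 2062$
$\frac{2740135}{X} - \frac{4290834}{-2182993} = \frac{2740135}{2062} - \frac{4290834}{-2182993} = 2740135 \cdot \frac{1}{2062} - - \frac{4290834}{2182993} = \frac{2740135}{2062} + \frac{4290834}{2182993} = \frac{5990543223763}{4501331566}$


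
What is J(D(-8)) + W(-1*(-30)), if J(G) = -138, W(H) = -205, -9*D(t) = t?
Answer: -343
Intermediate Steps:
D(t) = -t/9
J(D(-8)) + W(-1*(-30)) = -138 - 205 = -343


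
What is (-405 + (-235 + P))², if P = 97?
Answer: 294849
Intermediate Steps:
(-405 + (-235 + P))² = (-405 + (-235 + 97))² = (-405 - 138)² = (-543)² = 294849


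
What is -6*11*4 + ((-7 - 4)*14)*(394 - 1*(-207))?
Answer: -92818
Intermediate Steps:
-6*11*4 + ((-7 - 4)*14)*(394 - 1*(-207)) = -66*4 + (-11*14)*(394 + 207) = -264 - 154*601 = -264 - 92554 = -92818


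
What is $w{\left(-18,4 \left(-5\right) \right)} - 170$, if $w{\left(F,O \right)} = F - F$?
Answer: $-170$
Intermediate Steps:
$w{\left(F,O \right)} = 0$
$w{\left(-18,4 \left(-5\right) \right)} - 170 = 0 - 170 = -170$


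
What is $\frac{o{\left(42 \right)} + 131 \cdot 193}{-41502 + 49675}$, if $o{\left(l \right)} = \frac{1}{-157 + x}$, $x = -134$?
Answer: $\frac{7357352}{2378343} \approx 3.0935$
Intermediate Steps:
$o{\left(l \right)} = - \frac{1}{291}$ ($o{\left(l \right)} = \frac{1}{-157 - 134} = \frac{1}{-291} = - \frac{1}{291}$)
$\frac{o{\left(42 \right)} + 131 \cdot 193}{-41502 + 49675} = \frac{- \frac{1}{291} + 131 \cdot 193}{-41502 + 49675} = \frac{- \frac{1}{291} + 25283}{8173} = \frac{7357352}{291} \cdot \frac{1}{8173} = \frac{7357352}{2378343}$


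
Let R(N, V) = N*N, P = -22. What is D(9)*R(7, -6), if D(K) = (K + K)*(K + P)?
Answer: -11466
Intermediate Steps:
D(K) = 2*K*(-22 + K) (D(K) = (K + K)*(K - 22) = (2*K)*(-22 + K) = 2*K*(-22 + K))
R(N, V) = N**2
D(9)*R(7, -6) = (2*9*(-22 + 9))*7**2 = (2*9*(-13))*49 = -234*49 = -11466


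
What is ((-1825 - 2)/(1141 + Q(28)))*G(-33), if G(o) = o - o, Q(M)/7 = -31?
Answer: 0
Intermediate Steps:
Q(M) = -217 (Q(M) = 7*(-31) = -217)
G(o) = 0
((-1825 - 2)/(1141 + Q(28)))*G(-33) = ((-1825 - 2)/(1141 - 217))*0 = -1827/924*0 = -1827*1/924*0 = -87/44*0 = 0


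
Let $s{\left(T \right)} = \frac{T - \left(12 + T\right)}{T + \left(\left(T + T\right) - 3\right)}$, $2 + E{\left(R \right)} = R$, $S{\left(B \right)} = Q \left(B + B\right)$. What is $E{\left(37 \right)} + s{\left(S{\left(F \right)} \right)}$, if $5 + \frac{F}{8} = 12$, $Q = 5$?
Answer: $\frac{19561}{559} \approx 34.993$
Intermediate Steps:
$F = 56$ ($F = -40 + 8 \cdot 12 = -40 + 96 = 56$)
$S{\left(B \right)} = 10 B$ ($S{\left(B \right)} = 5 \left(B + B\right) = 5 \cdot 2 B = 10 B$)
$E{\left(R \right)} = -2 + R$
$s{\left(T \right)} = - \frac{12}{-3 + 3 T}$ ($s{\left(T \right)} = - \frac{12}{T + \left(2 T - 3\right)} = - \frac{12}{T + \left(-3 + 2 T\right)} = - \frac{12}{-3 + 3 T}$)
$E{\left(37 \right)} + s{\left(S{\left(F \right)} \right)} = \left(-2 + 37\right) - \frac{4}{-1 + 10 \cdot 56} = 35 - \frac{4}{-1 + 560} = 35 - \frac{4}{559} = \frac{19561}{559}$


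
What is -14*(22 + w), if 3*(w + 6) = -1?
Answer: -658/3 ≈ -219.33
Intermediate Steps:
w = -19/3 (w = -6 + (⅓)*(-1) = -6 - ⅓ = -19/3 ≈ -6.3333)
-14*(22 + w) = -14*(22 - 19/3) = -14*47/3 = -658/3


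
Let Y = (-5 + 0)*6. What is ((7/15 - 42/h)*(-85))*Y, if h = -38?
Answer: 76160/19 ≈ 4008.4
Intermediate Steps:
Y = -30 (Y = -5*6 = -30)
((7/15 - 42/h)*(-85))*Y = ((7/15 - 42/(-38))*(-85))*(-30) = ((7*(1/15) - 42*(-1/38))*(-85))*(-30) = ((7/15 + 21/19)*(-85))*(-30) = ((448/285)*(-85))*(-30) = -7616/57*(-30) = 76160/19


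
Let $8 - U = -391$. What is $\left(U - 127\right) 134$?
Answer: $36448$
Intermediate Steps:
$U = 399$ ($U = 8 - -391 = 8 + 391 = 399$)
$\left(U - 127\right) 134 = \left(399 - 127\right) 134 = 272 \cdot 134 = 36448$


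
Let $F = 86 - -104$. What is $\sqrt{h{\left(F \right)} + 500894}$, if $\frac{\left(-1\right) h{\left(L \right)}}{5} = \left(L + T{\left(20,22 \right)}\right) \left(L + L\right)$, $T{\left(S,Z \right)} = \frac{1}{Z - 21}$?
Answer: $\sqrt{137994} \approx 371.48$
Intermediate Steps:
$T{\left(S,Z \right)} = \frac{1}{-21 + Z}$
$F = 190$ ($F = 86 + 104 = 190$)
$h{\left(L \right)} = - 10 L \left(1 + L\right)$ ($h{\left(L \right)} = - 5 \left(L + \frac{1}{-21 + 22}\right) \left(L + L\right) = - 5 \left(L + 1^{-1}\right) 2 L = - 5 \left(L + 1\right) 2 L = - 5 \left(1 + L\right) 2 L = - 5 \cdot 2 L \left(1 + L\right) = - 10 L \left(1 + L\right)$)
$\sqrt{h{\left(F \right)} + 500894} = \sqrt{\left(-10\right) 190 \left(1 + 190\right) + 500894} = \sqrt{\left(-10\right) 190 \cdot 191 + 500894} = \sqrt{-362900 + 500894} = \sqrt{137994}$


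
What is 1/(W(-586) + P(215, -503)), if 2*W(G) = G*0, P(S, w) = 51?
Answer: 1/51 ≈ 0.019608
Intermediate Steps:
W(G) = 0 (W(G) = (G*0)/2 = (1/2)*0 = 0)
1/(W(-586) + P(215, -503)) = 1/(0 + 51) = 1/51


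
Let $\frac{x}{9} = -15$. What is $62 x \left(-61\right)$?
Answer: $510570$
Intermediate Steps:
$x = -135$ ($x = 9 \left(-15\right) = -135$)
$62 x \left(-61\right) = 62 \left(-135\right) \left(-61\right) = \left(-8370\right) \left(-61\right) = 510570$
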